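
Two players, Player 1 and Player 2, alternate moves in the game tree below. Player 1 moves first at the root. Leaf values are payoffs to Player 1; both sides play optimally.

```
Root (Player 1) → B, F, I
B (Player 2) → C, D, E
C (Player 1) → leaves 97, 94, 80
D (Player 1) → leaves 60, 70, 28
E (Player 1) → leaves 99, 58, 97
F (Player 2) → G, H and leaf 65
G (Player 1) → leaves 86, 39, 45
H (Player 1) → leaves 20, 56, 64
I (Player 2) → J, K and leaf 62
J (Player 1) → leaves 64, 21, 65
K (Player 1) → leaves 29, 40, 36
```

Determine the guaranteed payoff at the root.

C (Player 1): max(97, 94, 80) = 97
D (Player 1): max(60, 70, 28) = 70
E (Player 1): max(99, 58, 97) = 99
B (Player 2): min(97, 70, 99) = 70
G (Player 1): max(86, 39, 45) = 86
H (Player 1): max(20, 56, 64) = 64
F (Player 2): min(86, 64, 65) = 64
J (Player 1): max(64, 21, 65) = 65
K (Player 1): max(29, 40, 36) = 40
I (Player 2): min(65, 40, 62) = 40
Root (Player 1): max(70, 64, 40) = 70

70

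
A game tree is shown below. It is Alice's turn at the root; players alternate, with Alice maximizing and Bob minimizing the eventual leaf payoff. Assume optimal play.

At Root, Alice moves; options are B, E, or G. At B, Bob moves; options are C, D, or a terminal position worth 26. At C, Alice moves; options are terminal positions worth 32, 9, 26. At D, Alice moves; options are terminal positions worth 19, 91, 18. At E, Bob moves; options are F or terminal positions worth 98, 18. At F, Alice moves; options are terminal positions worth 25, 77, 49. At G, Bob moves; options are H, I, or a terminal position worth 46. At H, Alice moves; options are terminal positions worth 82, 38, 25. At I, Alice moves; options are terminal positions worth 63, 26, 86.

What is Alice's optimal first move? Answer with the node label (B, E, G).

C (Alice): max(32, 9, 26) = 32
D (Alice): max(19, 91, 18) = 91
B (Bob): min(32, 91, 26) = 26
F (Alice): max(25, 77, 49) = 77
E (Bob): min(77, 98, 18) = 18
H (Alice): max(82, 38, 25) = 82
I (Alice): max(63, 26, 86) = 86
G (Bob): min(82, 86, 46) = 46
Root (Alice): max(26, 18, 46) = 46
Alice picks the child with the highest value: G (value 46).

G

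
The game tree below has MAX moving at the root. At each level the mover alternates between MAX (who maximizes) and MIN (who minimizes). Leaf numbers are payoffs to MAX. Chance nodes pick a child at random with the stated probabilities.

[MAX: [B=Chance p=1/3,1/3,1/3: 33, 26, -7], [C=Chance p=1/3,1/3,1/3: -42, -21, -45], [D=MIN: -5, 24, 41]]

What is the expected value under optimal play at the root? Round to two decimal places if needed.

B (Chance): 1/3·33 + 1/3·26 + 1/3·-7 = 17.33
C (Chance): 1/3·-42 + 1/3·-21 + 1/3·-45 = -36
D (MIN): min(-5, 24, 41) = -5
Root (MAX): max(17.33, -36, -5) = 17.33

17.33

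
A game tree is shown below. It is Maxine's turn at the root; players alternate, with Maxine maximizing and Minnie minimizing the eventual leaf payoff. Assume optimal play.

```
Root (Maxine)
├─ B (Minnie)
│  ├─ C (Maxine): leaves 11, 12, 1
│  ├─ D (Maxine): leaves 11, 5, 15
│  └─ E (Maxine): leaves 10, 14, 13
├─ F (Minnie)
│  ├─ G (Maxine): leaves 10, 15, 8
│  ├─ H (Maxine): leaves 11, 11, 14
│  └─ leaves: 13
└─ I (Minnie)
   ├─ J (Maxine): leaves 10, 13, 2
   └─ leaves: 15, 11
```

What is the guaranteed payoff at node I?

J: max(10, 13, 2) = 13
I: min(13, 15, 11) = 11

11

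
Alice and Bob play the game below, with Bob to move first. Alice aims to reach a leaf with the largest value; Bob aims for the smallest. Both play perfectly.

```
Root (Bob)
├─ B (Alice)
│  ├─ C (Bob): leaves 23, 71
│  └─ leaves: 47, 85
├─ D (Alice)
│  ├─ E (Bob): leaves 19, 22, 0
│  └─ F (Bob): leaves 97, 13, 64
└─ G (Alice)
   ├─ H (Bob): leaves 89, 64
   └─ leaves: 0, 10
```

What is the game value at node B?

85

C: min(23, 71) = 23
B: max(23, 47, 85) = 85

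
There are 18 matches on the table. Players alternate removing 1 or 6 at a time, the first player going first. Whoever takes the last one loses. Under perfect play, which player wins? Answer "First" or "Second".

i:   0  1  2  3  4  5  6  7  8  9 10 11 12 13 14 15 16 17 18
     W  L  W  L  W  L  W  W  L  W  L  W  L  W  W  L  W  L  W
Position 18 is W, so the first player wins.

First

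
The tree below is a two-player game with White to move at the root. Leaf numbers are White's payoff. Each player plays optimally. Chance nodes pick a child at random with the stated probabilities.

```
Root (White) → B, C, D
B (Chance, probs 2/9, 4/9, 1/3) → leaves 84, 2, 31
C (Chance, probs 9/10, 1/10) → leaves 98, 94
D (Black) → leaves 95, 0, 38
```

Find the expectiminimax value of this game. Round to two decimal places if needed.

97.6

B (Chance): 2/9·84 + 4/9·2 + 1/3·31 = 29.89
C (Chance): 9/10·98 + 1/10·94 = 97.6
D (Black): min(95, 0, 38) = 0
Root (White): max(29.89, 97.6, 0) = 97.6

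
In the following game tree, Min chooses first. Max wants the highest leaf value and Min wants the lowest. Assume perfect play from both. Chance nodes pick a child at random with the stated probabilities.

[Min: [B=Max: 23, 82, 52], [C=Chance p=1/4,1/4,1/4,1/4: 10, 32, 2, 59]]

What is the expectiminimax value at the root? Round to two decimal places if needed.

25.75

B (Max): max(23, 82, 52) = 82
C (Chance): 1/4·10 + 1/4·32 + 1/4·2 + 1/4·59 = 25.75
Root (Min): min(82, 25.75) = 25.75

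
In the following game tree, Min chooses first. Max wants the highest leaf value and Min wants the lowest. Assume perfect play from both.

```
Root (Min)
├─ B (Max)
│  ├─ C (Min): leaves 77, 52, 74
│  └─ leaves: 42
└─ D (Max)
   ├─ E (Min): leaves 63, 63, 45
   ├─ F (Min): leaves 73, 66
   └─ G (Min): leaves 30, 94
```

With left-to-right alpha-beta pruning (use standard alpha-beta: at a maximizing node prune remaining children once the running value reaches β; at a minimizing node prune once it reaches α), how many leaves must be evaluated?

9

C [α=-∞,β=+∞]: v=52
B [α=-∞,β=+∞]: v=52
E [α=-∞,β=52]: v=45
F [α=45,β=52]: v=66
D [α=-∞,β=52]: v=66 after child 2 ≥ β → β-cutoff, skip 1
Root [α=-∞,β=+∞]: v=52
Leaves evaluated: 9 of 11.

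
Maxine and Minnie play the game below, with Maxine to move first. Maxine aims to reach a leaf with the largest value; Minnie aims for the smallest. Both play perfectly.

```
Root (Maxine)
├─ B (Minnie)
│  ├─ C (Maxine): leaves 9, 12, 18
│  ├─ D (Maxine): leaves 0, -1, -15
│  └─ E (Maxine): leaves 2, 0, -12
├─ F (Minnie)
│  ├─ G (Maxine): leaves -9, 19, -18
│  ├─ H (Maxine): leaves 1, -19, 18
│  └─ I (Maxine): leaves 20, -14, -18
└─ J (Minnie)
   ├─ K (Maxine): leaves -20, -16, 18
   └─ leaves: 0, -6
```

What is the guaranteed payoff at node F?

G: max(-9, 19, -18) = 19
H: max(1, -19, 18) = 18
I: max(20, -14, -18) = 20
F: min(19, 18, 20) = 18

18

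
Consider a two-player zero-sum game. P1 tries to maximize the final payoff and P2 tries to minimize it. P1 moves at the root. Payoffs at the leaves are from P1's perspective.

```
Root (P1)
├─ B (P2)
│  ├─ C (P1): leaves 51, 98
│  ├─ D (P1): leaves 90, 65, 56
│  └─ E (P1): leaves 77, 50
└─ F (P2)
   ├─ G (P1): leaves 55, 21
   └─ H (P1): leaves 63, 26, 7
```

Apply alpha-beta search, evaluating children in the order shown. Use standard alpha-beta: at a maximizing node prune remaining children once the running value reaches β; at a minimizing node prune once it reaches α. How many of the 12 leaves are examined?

9

C [α=-∞,β=+∞]: v=98
D [α=-∞,β=98]: v=90
E [α=-∞,β=90]: v=77
B [α=-∞,β=+∞]: v=77
G [α=77,β=+∞]: v=55
F [α=77,β=+∞]: v=55 after child 1 ≤ α → α-cutoff, skip 1
Root [α=-∞,β=+∞]: v=77
Leaves evaluated: 9 of 12.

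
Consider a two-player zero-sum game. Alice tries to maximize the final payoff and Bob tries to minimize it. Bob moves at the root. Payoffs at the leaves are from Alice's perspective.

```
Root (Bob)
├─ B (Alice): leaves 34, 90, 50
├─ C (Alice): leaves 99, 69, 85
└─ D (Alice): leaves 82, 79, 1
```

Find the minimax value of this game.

82

B (Alice): max(34, 90, 50) = 90
C (Alice): max(99, 69, 85) = 99
D (Alice): max(82, 79, 1) = 82
Root (Bob): min(90, 99, 82) = 82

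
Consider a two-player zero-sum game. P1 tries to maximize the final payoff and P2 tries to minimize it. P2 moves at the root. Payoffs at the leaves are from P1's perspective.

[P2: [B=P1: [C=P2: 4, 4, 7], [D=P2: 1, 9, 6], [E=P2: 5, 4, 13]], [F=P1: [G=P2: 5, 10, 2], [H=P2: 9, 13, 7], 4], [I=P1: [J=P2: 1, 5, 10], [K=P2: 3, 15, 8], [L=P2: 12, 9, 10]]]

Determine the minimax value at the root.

4

C (P2): min(4, 4, 7) = 4
D (P2): min(1, 9, 6) = 1
E (P2): min(5, 4, 13) = 4
B (P1): max(4, 1, 4) = 4
G (P2): min(5, 10, 2) = 2
H (P2): min(9, 13, 7) = 7
F (P1): max(2, 7, 4) = 7
J (P2): min(1, 5, 10) = 1
K (P2): min(3, 15, 8) = 3
L (P2): min(12, 9, 10) = 9
I (P1): max(1, 3, 9) = 9
Root (P2): min(4, 7, 9) = 4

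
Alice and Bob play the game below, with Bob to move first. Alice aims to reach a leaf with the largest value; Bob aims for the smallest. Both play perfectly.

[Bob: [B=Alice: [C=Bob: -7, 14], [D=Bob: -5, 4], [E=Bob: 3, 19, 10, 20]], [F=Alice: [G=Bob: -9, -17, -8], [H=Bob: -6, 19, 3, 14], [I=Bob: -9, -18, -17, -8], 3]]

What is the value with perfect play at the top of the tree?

C (Bob): min(-7, 14) = -7
D (Bob): min(-5, 4) = -5
E (Bob): min(3, 19, 10, 20) = 3
B (Alice): max(-7, -5, 3) = 3
G (Bob): min(-9, -17, -8) = -17
H (Bob): min(-6, 19, 3, 14) = -6
I (Bob): min(-9, -18, -17, -8) = -18
F (Alice): max(-17, -6, -18, 3) = 3
Root (Bob): min(3, 3) = 3

3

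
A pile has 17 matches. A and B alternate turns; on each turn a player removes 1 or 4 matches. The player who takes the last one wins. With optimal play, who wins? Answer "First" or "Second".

Second

Compute winning (W) and losing (L) positions by backward induction:
i:   0  1  2  3  4  5  6  7  8  9 10 11 12 13 14 15 16 17
     L  W  L  W  W  L  W  L  W  W  L  W  L  W  W  L  W  L
Position 17 is L, so the second player wins.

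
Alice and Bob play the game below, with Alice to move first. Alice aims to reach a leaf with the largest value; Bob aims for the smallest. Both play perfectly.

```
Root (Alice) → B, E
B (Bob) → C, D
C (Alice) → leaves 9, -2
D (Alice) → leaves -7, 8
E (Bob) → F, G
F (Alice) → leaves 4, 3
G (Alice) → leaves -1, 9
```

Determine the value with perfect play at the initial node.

C (Alice): max(9, -2) = 9
D (Alice): max(-7, 8) = 8
B (Bob): min(9, 8) = 8
F (Alice): max(4, 3) = 4
G (Alice): max(-1, 9) = 9
E (Bob): min(4, 9) = 4
Root (Alice): max(8, 4) = 8

8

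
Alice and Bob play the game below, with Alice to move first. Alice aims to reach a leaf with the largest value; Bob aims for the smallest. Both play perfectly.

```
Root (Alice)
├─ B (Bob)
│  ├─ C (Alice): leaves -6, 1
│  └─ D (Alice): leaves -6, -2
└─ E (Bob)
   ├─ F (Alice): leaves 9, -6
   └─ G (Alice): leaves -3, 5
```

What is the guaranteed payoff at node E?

F: max(9, -6) = 9
G: max(-3, 5) = 5
E: min(9, 5) = 5

5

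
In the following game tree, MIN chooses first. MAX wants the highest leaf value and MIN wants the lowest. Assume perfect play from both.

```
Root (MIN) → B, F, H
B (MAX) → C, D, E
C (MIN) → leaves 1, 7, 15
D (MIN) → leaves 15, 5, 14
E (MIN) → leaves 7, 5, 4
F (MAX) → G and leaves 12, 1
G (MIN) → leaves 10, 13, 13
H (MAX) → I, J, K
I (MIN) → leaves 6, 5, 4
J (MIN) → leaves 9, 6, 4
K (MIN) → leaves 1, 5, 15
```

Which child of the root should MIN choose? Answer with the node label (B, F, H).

H

C (MIN): min(1, 7, 15) = 1
D (MIN): min(15, 5, 14) = 5
E (MIN): min(7, 5, 4) = 4
B (MAX): max(1, 5, 4) = 5
G (MIN): min(10, 13, 13) = 10
F (MAX): max(10, 12, 1) = 12
I (MIN): min(6, 5, 4) = 4
J (MIN): min(9, 6, 4) = 4
K (MIN): min(1, 5, 15) = 1
H (MAX): max(4, 4, 1) = 4
Root (MIN): min(5, 12, 4) = 4
MIN picks the child with the lowest value: H (value 4).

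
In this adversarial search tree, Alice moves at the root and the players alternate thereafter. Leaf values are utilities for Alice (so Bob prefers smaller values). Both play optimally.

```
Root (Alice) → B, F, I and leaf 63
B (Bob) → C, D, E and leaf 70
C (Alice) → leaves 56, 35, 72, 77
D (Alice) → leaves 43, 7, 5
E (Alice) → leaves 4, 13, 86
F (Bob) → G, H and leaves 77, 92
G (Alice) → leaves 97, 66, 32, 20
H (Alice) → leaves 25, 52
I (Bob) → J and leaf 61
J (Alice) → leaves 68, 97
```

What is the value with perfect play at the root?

63

C (Alice): max(56, 35, 72, 77) = 77
D (Alice): max(43, 7, 5) = 43
E (Alice): max(4, 13, 86) = 86
B (Bob): min(77, 43, 86, 70) = 43
G (Alice): max(97, 66, 32, 20) = 97
H (Alice): max(25, 52) = 52
F (Bob): min(97, 52, 77, 92) = 52
J (Alice): max(68, 97) = 97
I (Bob): min(97, 61) = 61
Root (Alice): max(43, 52, 61, 63) = 63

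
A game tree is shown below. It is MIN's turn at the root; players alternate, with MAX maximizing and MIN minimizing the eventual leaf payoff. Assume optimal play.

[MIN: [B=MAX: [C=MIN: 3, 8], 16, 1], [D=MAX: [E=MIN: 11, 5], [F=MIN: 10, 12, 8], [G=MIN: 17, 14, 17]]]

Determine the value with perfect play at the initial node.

C (MIN): min(3, 8) = 3
B (MAX): max(3, 16, 1) = 16
E (MIN): min(11, 5) = 5
F (MIN): min(10, 12, 8) = 8
G (MIN): min(17, 14, 17) = 14
D (MAX): max(5, 8, 14) = 14
Root (MIN): min(16, 14) = 14

14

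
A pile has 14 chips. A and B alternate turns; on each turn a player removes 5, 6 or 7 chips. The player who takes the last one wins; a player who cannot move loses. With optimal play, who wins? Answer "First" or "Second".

Second

Positions where the player to move wins (W) vs loses (L):
i:   0  1  2  3  4  5  6  7  8  9 10 11 12 13 14
     L  L  L  L  L  W  W  W  W  W  W  W  L  L  L
Position 14 is L, so the second player wins.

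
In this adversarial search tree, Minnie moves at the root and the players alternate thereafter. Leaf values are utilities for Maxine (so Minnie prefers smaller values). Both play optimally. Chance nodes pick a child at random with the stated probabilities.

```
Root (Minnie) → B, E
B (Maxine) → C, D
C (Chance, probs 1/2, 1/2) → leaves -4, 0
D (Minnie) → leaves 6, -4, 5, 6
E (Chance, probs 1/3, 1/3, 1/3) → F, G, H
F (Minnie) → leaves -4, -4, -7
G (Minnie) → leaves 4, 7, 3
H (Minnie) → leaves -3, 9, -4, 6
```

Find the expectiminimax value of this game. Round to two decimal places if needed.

C (Chance): 1/2·-4 + 1/2·0 = -2
D (Minnie): min(6, -4, 5, 6) = -4
B (Maxine): max(-2, -4) = -2
F (Minnie): min(-4, -4, -7) = -7
G (Minnie): min(4, 7, 3) = 3
H (Minnie): min(-3, 9, -4, 6) = -4
E (Chance): 1/3·-7 + 1/3·3 + 1/3·-4 = -2.67
Root (Minnie): min(-2, -2.67) = -2.67

-2.67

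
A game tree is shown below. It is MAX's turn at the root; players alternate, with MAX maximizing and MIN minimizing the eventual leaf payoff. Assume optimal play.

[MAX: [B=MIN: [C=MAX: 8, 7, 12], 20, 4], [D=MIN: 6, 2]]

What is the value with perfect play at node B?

4

C: max(8, 7, 12) = 12
B: min(12, 20, 4) = 4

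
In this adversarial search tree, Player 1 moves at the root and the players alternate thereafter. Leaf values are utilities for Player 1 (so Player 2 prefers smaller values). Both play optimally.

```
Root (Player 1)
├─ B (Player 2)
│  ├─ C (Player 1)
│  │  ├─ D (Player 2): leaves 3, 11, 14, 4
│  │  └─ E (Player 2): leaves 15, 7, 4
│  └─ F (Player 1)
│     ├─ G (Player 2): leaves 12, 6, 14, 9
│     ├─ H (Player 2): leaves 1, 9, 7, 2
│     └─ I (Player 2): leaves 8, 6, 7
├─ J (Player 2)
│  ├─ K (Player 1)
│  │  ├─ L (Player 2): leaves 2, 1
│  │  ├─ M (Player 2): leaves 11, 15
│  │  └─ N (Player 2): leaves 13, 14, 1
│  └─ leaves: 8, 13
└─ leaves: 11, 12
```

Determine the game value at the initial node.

D (Player 2): min(3, 11, 14, 4) = 3
E (Player 2): min(15, 7, 4) = 4
C (Player 1): max(3, 4) = 4
G (Player 2): min(12, 6, 14, 9) = 6
H (Player 2): min(1, 9, 7, 2) = 1
I (Player 2): min(8, 6, 7) = 6
F (Player 1): max(6, 1, 6) = 6
B (Player 2): min(4, 6) = 4
L (Player 2): min(2, 1) = 1
M (Player 2): min(11, 15) = 11
N (Player 2): min(13, 14, 1) = 1
K (Player 1): max(1, 11, 1) = 11
J (Player 2): min(11, 8, 13) = 8
Root (Player 1): max(4, 8, 11, 12) = 12

12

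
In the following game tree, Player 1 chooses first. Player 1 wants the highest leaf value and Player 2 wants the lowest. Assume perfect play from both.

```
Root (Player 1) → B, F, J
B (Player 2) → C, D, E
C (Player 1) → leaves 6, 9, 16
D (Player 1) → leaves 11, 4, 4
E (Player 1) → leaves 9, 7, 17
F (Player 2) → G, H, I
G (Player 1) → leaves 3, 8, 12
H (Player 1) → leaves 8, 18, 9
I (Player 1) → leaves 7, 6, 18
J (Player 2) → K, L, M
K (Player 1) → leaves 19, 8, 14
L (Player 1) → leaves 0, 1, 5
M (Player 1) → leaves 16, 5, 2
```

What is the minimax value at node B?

11

C: max(6, 9, 16) = 16
D: max(11, 4, 4) = 11
E: max(9, 7, 17) = 17
B: min(16, 11, 17) = 11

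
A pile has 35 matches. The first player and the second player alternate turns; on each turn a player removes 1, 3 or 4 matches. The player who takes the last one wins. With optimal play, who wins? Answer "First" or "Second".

Second

i:   0  1  2  3  4  5  6  7  8  9 10 11 12 13 14 15 16 17 18 19 20 21 22 23 24 25 26 27 28 29 30 31 32 33 34 35
     L  W  L  W  W  W  W  L  W  L  W  W  W  W  L  W  L  W  W  W  W  L  W  L  W  W  W  W  L  W  L  W  W  W  W  L
Position 35 is L, so the second player wins.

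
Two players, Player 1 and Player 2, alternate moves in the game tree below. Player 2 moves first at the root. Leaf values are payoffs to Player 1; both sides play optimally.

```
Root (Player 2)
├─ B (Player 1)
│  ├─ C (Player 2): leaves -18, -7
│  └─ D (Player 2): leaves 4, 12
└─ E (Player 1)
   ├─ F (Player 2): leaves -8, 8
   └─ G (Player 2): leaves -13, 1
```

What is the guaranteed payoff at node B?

4

C: min(-18, -7) = -18
D: min(4, 12) = 4
B: max(-18, 4) = 4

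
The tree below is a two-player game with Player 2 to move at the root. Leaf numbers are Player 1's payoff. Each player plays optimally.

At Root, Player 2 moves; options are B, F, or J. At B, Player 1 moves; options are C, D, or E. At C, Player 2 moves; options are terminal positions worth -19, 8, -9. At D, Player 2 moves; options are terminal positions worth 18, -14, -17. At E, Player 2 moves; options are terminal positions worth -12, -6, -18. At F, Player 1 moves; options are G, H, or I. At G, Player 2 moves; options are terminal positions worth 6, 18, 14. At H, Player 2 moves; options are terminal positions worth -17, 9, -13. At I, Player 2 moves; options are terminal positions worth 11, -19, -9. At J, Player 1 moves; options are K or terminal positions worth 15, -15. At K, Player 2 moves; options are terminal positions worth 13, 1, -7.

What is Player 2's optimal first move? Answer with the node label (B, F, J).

C (Player 2): min(-19, 8, -9) = -19
D (Player 2): min(18, -14, -17) = -17
E (Player 2): min(-12, -6, -18) = -18
B (Player 1): max(-19, -17, -18) = -17
G (Player 2): min(6, 18, 14) = 6
H (Player 2): min(-17, 9, -13) = -17
I (Player 2): min(11, -19, -9) = -19
F (Player 1): max(6, -17, -19) = 6
K (Player 2): min(13, 1, -7) = -7
J (Player 1): max(-7, 15, -15) = 15
Root (Player 2): min(-17, 6, 15) = -17
Player 2 picks the child with the lowest value: B (value -17).

B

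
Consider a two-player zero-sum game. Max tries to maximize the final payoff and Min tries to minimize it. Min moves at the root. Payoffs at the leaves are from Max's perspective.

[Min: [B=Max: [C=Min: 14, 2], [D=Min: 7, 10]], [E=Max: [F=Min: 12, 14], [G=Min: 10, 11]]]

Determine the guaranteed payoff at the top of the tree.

7

C (Min): min(14, 2) = 2
D (Min): min(7, 10) = 7
B (Max): max(2, 7) = 7
F (Min): min(12, 14) = 12
G (Min): min(10, 11) = 10
E (Max): max(12, 10) = 12
Root (Min): min(7, 12) = 7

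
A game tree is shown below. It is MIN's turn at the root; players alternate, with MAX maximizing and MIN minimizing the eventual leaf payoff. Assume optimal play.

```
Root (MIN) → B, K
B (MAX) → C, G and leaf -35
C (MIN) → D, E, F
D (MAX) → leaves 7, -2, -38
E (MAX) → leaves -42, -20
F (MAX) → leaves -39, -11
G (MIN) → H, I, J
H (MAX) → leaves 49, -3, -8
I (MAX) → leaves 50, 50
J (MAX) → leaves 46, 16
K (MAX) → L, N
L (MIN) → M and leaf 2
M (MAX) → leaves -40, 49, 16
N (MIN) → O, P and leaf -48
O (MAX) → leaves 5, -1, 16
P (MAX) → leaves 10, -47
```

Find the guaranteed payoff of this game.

2

D (MAX): max(7, -2, -38) = 7
E (MAX): max(-42, -20) = -20
F (MAX): max(-39, -11) = -11
C (MIN): min(7, -20, -11) = -20
H (MAX): max(49, -3, -8) = 49
I (MAX): max(50, 50) = 50
J (MAX): max(46, 16) = 46
G (MIN): min(49, 50, 46) = 46
B (MAX): max(-20, 46, -35) = 46
M (MAX): max(-40, 49, 16) = 49
L (MIN): min(49, 2) = 2
O (MAX): max(5, -1, 16) = 16
P (MAX): max(10, -47) = 10
N (MIN): min(16, 10, -48) = -48
K (MAX): max(2, -48) = 2
Root (MIN): min(46, 2) = 2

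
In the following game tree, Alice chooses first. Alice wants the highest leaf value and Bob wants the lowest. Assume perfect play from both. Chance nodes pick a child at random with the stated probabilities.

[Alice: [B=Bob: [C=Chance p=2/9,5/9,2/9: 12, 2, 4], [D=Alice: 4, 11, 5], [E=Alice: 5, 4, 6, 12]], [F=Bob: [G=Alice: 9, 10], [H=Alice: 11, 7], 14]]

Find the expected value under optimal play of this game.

C (Chance): 2/9·12 + 5/9·2 + 2/9·4 = 4.67
D (Alice): max(4, 11, 5) = 11
E (Alice): max(5, 4, 6, 12) = 12
B (Bob): min(4.67, 11, 12) = 4.67
G (Alice): max(9, 10) = 10
H (Alice): max(11, 7) = 11
F (Bob): min(10, 11, 14) = 10
Root (Alice): max(4.67, 10) = 10

10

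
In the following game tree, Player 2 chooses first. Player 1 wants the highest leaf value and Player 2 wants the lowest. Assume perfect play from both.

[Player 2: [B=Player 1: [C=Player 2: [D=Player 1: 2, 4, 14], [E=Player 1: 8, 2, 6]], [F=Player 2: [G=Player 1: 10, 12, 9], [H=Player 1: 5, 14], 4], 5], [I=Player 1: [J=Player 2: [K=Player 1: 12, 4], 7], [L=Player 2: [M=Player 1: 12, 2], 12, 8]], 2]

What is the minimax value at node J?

7

K: max(12, 4) = 12
J: min(12, 7) = 7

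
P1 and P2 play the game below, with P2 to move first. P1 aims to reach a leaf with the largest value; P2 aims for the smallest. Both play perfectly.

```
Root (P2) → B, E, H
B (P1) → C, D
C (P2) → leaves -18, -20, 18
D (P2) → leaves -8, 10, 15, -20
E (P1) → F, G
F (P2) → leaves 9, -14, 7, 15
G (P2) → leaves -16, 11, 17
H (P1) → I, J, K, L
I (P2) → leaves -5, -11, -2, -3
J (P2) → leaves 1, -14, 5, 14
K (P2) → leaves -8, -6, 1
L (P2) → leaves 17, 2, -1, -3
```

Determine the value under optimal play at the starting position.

-20

C (P2): min(-18, -20, 18) = -20
D (P2): min(-8, 10, 15, -20) = -20
B (P1): max(-20, -20) = -20
F (P2): min(9, -14, 7, 15) = -14
G (P2): min(-16, 11, 17) = -16
E (P1): max(-14, -16) = -14
I (P2): min(-5, -11, -2, -3) = -11
J (P2): min(1, -14, 5, 14) = -14
K (P2): min(-8, -6, 1) = -8
L (P2): min(17, 2, -1, -3) = -3
H (P1): max(-11, -14, -8, -3) = -3
Root (P2): min(-20, -14, -3) = -20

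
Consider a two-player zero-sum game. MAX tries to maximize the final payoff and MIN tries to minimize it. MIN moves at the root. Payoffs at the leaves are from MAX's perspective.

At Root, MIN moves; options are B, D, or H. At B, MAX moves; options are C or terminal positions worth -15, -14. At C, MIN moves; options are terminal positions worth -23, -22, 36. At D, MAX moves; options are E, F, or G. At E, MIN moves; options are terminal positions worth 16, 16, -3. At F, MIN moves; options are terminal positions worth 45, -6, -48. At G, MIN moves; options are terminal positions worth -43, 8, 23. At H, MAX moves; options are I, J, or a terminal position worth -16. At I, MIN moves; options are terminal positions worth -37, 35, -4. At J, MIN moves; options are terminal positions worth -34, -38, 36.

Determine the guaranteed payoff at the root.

-16

C (MIN): min(-23, -22, 36) = -23
B (MAX): max(-23, -15, -14) = -14
E (MIN): min(16, 16, -3) = -3
F (MIN): min(45, -6, -48) = -48
G (MIN): min(-43, 8, 23) = -43
D (MAX): max(-3, -48, -43) = -3
I (MIN): min(-37, 35, -4) = -37
J (MIN): min(-34, -38, 36) = -38
H (MAX): max(-37, -38, -16) = -16
Root (MIN): min(-14, -3, -16) = -16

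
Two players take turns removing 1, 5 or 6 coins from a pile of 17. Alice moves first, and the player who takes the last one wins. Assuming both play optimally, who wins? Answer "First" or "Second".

Positions where the player to move wins (W) vs loses (L):
i:   0  1  2  3  4  5  6  7  8  9 10 11 12 13 14 15 16 17
     L  W  L  W  L  W  W  W  W  W  W  L  W  L  W  L  W  W
Position 17 is W, so the first player wins.

First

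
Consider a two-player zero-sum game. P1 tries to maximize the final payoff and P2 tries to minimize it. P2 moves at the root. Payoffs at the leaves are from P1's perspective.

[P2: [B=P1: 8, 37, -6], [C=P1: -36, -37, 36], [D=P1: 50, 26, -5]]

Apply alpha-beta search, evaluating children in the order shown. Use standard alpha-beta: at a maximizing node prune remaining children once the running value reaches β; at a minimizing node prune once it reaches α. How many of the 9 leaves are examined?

7

B [α=-∞,β=+∞]: v=37
C [α=-∞,β=37]: v=36
D [α=-∞,β=36]: v=50 after child 1 ≥ β → β-cutoff, skip 2
Root [α=-∞,β=+∞]: v=36
Leaves evaluated: 7 of 9.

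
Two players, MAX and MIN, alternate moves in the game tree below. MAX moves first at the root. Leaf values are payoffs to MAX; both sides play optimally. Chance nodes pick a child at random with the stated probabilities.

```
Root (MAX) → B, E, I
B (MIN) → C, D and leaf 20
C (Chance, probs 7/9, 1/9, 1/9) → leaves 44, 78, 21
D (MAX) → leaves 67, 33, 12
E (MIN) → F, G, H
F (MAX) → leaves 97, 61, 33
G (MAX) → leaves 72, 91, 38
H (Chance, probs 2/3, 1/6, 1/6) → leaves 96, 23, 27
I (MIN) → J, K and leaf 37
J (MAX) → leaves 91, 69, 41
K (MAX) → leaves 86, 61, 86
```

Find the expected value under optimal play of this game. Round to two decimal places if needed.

72.33

C (Chance): 7/9·44 + 1/9·78 + 1/9·21 = 45.22
D (MAX): max(67, 33, 12) = 67
B (MIN): min(45.22, 67, 20) = 20
F (MAX): max(97, 61, 33) = 97
G (MAX): max(72, 91, 38) = 91
H (Chance): 2/3·96 + 1/6·23 + 1/6·27 = 72.33
E (MIN): min(97, 91, 72.33) = 72.33
J (MAX): max(91, 69, 41) = 91
K (MAX): max(86, 61, 86) = 86
I (MIN): min(91, 86, 37) = 37
Root (MAX): max(20, 72.33, 37) = 72.33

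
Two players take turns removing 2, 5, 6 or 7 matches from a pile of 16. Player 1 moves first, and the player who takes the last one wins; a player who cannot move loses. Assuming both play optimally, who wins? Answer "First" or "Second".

W/L table (W = player to move can force a win):
i:   0  1  2  3  4  5  6  7  8  9 10 11 12 13 14 15 16
     L  L  W  W  L  W  W  W  W  W  W  W  L  L  W  W  L
Position 16 is L, so the second player wins.

Second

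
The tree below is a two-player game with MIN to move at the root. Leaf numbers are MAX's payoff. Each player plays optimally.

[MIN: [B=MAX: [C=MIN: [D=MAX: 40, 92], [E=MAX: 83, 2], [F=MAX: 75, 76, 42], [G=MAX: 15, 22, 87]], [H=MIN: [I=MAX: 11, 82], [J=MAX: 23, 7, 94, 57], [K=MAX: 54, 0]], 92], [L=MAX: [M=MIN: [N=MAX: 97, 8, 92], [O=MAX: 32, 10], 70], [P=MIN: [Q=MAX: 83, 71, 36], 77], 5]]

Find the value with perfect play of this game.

D (MAX): max(40, 92) = 92
E (MAX): max(83, 2) = 83
F (MAX): max(75, 76, 42) = 76
G (MAX): max(15, 22, 87) = 87
C (MIN): min(92, 83, 76, 87) = 76
I (MAX): max(11, 82) = 82
J (MAX): max(23, 7, 94, 57) = 94
K (MAX): max(54, 0) = 54
H (MIN): min(82, 94, 54) = 54
B (MAX): max(76, 54, 92) = 92
N (MAX): max(97, 8, 92) = 97
O (MAX): max(32, 10) = 32
M (MIN): min(97, 32, 70) = 32
Q (MAX): max(83, 71, 36) = 83
P (MIN): min(83, 77) = 77
L (MAX): max(32, 77, 5) = 77
Root (MIN): min(92, 77) = 77

77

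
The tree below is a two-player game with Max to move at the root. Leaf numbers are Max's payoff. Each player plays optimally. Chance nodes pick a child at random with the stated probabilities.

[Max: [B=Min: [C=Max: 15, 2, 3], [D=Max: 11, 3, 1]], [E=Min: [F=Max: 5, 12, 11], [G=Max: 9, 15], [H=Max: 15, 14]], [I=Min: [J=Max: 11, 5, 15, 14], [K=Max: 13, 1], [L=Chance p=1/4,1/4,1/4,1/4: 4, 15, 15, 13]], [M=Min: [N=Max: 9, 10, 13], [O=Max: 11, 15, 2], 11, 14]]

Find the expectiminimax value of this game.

12

C (Max): max(15, 2, 3) = 15
D (Max): max(11, 3, 1) = 11
B (Min): min(15, 11) = 11
F (Max): max(5, 12, 11) = 12
G (Max): max(9, 15) = 15
H (Max): max(15, 14) = 15
E (Min): min(12, 15, 15) = 12
J (Max): max(11, 5, 15, 14) = 15
K (Max): max(13, 1) = 13
L (Chance): 1/4·4 + 1/4·15 + 1/4·15 + 1/4·13 = 11.75
I (Min): min(15, 13, 11.75) = 11.75
N (Max): max(9, 10, 13) = 13
O (Max): max(11, 15, 2) = 15
M (Min): min(13, 15, 11, 14) = 11
Root (Max): max(11, 12, 11.75, 11) = 12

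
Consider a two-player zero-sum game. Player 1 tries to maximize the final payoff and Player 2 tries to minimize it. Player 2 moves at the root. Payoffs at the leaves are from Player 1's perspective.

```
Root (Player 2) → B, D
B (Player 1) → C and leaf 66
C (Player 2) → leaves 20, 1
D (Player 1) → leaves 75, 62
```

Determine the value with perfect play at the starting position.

C (Player 2): min(20, 1) = 1
B (Player 1): max(1, 66) = 66
D (Player 1): max(75, 62) = 75
Root (Player 2): min(66, 75) = 66

66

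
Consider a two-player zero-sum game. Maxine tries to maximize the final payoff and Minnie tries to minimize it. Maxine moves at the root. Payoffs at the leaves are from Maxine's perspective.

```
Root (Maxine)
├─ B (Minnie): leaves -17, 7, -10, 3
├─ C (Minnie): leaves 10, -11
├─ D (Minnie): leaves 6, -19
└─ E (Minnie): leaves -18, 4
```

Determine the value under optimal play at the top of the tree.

-11

B (Minnie): min(-17, 7, -10, 3) = -17
C (Minnie): min(10, -11) = -11
D (Minnie): min(6, -19) = -19
E (Minnie): min(-18, 4) = -18
Root (Maxine): max(-17, -11, -19, -18) = -11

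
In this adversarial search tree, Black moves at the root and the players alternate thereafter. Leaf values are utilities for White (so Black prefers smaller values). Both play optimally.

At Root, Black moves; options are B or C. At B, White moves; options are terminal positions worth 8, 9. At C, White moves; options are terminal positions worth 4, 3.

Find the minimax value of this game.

4

B (White): max(8, 9) = 9
C (White): max(4, 3) = 4
Root (Black): min(9, 4) = 4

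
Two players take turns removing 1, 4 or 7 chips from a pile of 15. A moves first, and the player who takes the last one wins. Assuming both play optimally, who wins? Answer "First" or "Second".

First

Compute winning (W) and losing (L) positions by backward induction:
i:   0  1  2  3  4  5  6  7  8  9 10 11 12 13 14 15
     L  W  L  W  W  L  W  W  L  W  L  W  W  L  W  W
Position 15 is W, so the first player wins.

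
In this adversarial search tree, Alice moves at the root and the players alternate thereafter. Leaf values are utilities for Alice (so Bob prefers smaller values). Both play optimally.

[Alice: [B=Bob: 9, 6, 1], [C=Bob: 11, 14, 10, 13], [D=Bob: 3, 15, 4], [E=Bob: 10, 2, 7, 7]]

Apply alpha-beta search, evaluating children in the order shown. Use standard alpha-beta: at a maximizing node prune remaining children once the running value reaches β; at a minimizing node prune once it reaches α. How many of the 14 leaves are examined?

B [α=-∞,β=+∞]: v=1
C [α=1,β=+∞]: v=10
D [α=10,β=+∞]: v=3 after child 1 ≤ α → α-cutoff, skip 2
E [α=10,β=+∞]: v=10 after child 1 ≤ α → α-cutoff, skip 3
Root [α=-∞,β=+∞]: v=10
Leaves evaluated: 9 of 14.

9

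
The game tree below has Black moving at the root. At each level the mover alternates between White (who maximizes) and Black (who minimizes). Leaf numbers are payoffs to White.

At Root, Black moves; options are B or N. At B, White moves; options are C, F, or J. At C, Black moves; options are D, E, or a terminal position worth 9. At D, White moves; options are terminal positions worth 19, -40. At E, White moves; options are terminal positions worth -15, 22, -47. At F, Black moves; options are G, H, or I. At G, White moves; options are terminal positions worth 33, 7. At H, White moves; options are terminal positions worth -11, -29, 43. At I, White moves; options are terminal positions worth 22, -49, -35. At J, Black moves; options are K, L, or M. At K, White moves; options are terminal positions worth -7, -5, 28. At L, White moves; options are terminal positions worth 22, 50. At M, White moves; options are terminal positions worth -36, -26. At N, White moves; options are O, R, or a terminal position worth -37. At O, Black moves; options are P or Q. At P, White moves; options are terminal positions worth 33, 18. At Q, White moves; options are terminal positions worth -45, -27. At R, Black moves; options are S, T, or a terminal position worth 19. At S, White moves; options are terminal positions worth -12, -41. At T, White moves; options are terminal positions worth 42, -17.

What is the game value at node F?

G: max(33, 7) = 33
H: max(-11, -29, 43) = 43
I: max(22, -49, -35) = 22
F: min(33, 43, 22) = 22

22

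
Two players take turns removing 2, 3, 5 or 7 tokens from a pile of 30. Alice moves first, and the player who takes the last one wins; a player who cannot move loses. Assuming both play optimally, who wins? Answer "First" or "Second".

First

Mark each pile size as W (mover wins) or L (mover loses):
i:   0  1  2  3  4  5  6  7  8  9 10 11 12 13 14 15 16 17 18 19 20 21 22 23 24 25 26 27 28 29 30
     L  L  W  W  W  W  W  W  W  L  L  W  W  W  W  W  W  W  L  L  W  W  W  W  W  W  W  L  L  W  W
Position 30 is W, so the first player wins.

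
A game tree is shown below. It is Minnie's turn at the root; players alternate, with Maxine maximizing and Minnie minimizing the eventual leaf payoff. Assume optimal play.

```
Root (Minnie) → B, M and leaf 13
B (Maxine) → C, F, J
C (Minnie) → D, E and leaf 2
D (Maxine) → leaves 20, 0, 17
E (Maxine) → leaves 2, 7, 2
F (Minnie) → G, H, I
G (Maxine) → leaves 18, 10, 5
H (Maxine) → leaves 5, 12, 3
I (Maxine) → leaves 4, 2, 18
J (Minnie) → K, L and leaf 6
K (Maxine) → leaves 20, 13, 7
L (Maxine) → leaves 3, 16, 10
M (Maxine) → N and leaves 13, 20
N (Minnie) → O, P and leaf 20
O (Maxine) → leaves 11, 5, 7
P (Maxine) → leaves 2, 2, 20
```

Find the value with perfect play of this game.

D (Maxine): max(20, 0, 17) = 20
E (Maxine): max(2, 7, 2) = 7
C (Minnie): min(20, 7, 2) = 2
G (Maxine): max(18, 10, 5) = 18
H (Maxine): max(5, 12, 3) = 12
I (Maxine): max(4, 2, 18) = 18
F (Minnie): min(18, 12, 18) = 12
K (Maxine): max(20, 13, 7) = 20
L (Maxine): max(3, 16, 10) = 16
J (Minnie): min(20, 16, 6) = 6
B (Maxine): max(2, 12, 6) = 12
O (Maxine): max(11, 5, 7) = 11
P (Maxine): max(2, 2, 20) = 20
N (Minnie): min(11, 20, 20) = 11
M (Maxine): max(11, 13, 20) = 20
Root (Minnie): min(12, 20, 13) = 12

12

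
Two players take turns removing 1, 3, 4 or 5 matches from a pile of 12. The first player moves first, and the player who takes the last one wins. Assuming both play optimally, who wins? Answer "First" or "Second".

W/L table (W = player to move can force a win):
i:   0  1  2  3  4  5  6  7  8  9 10 11 12
     L  W  L  W  W  W  W  W  L  W  L  W  W
Position 12 is W, so the first player wins.

First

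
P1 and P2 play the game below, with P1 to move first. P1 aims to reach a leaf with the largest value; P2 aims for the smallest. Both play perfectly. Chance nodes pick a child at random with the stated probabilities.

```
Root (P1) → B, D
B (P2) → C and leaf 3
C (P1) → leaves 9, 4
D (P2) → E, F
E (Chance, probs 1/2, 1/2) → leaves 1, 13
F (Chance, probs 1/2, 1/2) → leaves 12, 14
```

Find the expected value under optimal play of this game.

7

C (P1): max(9, 4) = 9
B (P2): min(9, 3) = 3
E (Chance): 1/2·1 + 1/2·13 = 7
F (Chance): 1/2·12 + 1/2·14 = 13
D (P2): min(7, 13) = 7
Root (P1): max(3, 7) = 7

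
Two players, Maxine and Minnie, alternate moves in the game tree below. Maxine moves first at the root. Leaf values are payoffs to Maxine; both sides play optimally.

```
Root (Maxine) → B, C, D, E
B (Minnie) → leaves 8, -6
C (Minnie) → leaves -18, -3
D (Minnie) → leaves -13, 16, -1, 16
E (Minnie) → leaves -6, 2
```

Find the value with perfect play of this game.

B (Minnie): min(8, -6) = -6
C (Minnie): min(-18, -3) = -18
D (Minnie): min(-13, 16, -1, 16) = -13
E (Minnie): min(-6, 2) = -6
Root (Maxine): max(-6, -18, -13, -6) = -6

-6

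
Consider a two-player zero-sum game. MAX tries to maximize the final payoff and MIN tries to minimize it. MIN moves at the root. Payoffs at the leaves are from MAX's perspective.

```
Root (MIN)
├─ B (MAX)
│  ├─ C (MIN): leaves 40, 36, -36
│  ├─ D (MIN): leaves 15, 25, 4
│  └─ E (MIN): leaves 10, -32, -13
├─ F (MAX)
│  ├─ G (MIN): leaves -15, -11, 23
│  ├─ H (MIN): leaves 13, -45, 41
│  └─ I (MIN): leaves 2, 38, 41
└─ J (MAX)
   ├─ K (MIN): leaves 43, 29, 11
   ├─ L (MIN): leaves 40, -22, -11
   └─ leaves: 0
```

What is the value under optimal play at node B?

C: min(40, 36, -36) = -36
D: min(15, 25, 4) = 4
E: min(10, -32, -13) = -32
B: max(-36, 4, -32) = 4

4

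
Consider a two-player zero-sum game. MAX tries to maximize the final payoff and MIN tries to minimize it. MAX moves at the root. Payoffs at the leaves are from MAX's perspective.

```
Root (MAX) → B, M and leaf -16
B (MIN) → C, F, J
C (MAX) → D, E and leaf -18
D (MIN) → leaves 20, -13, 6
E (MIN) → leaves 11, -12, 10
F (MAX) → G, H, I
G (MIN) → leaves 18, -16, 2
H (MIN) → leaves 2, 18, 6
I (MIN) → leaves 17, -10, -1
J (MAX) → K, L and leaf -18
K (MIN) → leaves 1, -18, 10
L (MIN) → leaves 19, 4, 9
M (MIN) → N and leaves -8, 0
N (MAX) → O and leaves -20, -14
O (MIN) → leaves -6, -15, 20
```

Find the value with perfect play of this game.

-12

D (MIN): min(20, -13, 6) = -13
E (MIN): min(11, -12, 10) = -12
C (MAX): max(-13, -12, -18) = -12
G (MIN): min(18, -16, 2) = -16
H (MIN): min(2, 18, 6) = 2
I (MIN): min(17, -10, -1) = -10
F (MAX): max(-16, 2, -10) = 2
K (MIN): min(1, -18, 10) = -18
L (MIN): min(19, 4, 9) = 4
J (MAX): max(-18, 4, -18) = 4
B (MIN): min(-12, 2, 4) = -12
O (MIN): min(-6, -15, 20) = -15
N (MAX): max(-15, -20, -14) = -14
M (MIN): min(-14, -8, 0) = -14
Root (MAX): max(-12, -14, -16) = -12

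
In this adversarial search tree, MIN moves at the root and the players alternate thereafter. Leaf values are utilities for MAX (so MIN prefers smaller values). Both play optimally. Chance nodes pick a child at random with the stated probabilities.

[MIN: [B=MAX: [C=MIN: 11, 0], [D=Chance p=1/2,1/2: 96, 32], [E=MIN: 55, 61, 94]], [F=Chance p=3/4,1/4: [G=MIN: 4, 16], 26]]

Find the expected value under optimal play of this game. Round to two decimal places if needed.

C (MIN): min(11, 0) = 0
D (Chance): 1/2·96 + 1/2·32 = 64
E (MIN): min(55, 61, 94) = 55
B (MAX): max(0, 64, 55) = 64
G (MIN): min(4, 16) = 4
F (Chance): 3/4·4 + 1/4·26 = 9.5
Root (MIN): min(64, 9.5) = 9.5

9.5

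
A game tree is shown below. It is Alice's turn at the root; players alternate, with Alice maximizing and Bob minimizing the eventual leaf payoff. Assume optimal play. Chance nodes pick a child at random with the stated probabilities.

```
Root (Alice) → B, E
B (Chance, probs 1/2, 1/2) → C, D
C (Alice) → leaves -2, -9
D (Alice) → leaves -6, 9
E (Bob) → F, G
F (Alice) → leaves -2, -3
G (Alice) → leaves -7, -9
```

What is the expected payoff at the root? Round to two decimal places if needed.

C (Alice): max(-2, -9) = -2
D (Alice): max(-6, 9) = 9
B (Chance): 1/2·-2 + 1/2·9 = 3.5
F (Alice): max(-2, -3) = -2
G (Alice): max(-7, -9) = -7
E (Bob): min(-2, -7) = -7
Root (Alice): max(3.5, -7) = 3.5

3.5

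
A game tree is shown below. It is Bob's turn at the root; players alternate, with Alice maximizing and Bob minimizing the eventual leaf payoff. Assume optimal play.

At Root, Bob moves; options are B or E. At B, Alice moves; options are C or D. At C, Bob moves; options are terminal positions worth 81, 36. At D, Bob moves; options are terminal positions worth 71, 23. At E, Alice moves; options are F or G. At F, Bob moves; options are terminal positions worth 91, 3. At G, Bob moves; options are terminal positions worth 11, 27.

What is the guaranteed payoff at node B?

36

C: min(81, 36) = 36
D: min(71, 23) = 23
B: max(36, 23) = 36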